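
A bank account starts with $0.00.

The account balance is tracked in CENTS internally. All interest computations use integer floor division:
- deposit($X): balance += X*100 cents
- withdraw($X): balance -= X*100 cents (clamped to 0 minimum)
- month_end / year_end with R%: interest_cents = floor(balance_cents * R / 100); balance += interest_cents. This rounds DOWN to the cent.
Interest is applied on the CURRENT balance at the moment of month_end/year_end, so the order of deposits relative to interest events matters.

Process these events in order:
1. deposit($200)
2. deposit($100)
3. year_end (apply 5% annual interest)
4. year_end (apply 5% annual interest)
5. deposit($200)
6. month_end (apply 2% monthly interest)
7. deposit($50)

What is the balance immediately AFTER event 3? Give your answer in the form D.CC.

Answer: 315.00

Derivation:
After 1 (deposit($200)): balance=$200.00 total_interest=$0.00
After 2 (deposit($100)): balance=$300.00 total_interest=$0.00
After 3 (year_end (apply 5% annual interest)): balance=$315.00 total_interest=$15.00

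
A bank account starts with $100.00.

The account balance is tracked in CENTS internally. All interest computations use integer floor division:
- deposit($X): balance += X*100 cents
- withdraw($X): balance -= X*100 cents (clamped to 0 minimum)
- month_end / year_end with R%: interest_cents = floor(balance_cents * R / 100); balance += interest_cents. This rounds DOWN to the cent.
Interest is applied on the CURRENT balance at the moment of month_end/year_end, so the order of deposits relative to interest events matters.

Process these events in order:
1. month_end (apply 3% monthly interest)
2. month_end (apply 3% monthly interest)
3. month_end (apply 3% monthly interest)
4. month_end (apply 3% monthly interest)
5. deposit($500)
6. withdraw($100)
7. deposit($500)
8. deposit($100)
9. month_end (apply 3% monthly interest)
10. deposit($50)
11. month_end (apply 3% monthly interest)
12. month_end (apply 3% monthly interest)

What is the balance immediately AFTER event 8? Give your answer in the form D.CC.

Answer: 1112.54

Derivation:
After 1 (month_end (apply 3% monthly interest)): balance=$103.00 total_interest=$3.00
After 2 (month_end (apply 3% monthly interest)): balance=$106.09 total_interest=$6.09
After 3 (month_end (apply 3% monthly interest)): balance=$109.27 total_interest=$9.27
After 4 (month_end (apply 3% monthly interest)): balance=$112.54 total_interest=$12.54
After 5 (deposit($500)): balance=$612.54 total_interest=$12.54
After 6 (withdraw($100)): balance=$512.54 total_interest=$12.54
After 7 (deposit($500)): balance=$1012.54 total_interest=$12.54
After 8 (deposit($100)): balance=$1112.54 total_interest=$12.54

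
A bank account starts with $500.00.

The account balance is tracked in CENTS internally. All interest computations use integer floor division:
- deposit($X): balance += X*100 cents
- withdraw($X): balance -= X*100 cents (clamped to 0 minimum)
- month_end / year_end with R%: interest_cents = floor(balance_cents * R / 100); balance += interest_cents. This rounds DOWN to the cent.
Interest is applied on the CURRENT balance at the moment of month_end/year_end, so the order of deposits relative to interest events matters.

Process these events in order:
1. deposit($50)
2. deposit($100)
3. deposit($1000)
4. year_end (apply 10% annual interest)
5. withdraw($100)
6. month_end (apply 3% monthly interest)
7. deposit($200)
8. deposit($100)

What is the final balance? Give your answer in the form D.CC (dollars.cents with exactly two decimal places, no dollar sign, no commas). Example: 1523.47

Answer: 2066.45

Derivation:
After 1 (deposit($50)): balance=$550.00 total_interest=$0.00
After 2 (deposit($100)): balance=$650.00 total_interest=$0.00
After 3 (deposit($1000)): balance=$1650.00 total_interest=$0.00
After 4 (year_end (apply 10% annual interest)): balance=$1815.00 total_interest=$165.00
After 5 (withdraw($100)): balance=$1715.00 total_interest=$165.00
After 6 (month_end (apply 3% monthly interest)): balance=$1766.45 total_interest=$216.45
After 7 (deposit($200)): balance=$1966.45 total_interest=$216.45
After 8 (deposit($100)): balance=$2066.45 total_interest=$216.45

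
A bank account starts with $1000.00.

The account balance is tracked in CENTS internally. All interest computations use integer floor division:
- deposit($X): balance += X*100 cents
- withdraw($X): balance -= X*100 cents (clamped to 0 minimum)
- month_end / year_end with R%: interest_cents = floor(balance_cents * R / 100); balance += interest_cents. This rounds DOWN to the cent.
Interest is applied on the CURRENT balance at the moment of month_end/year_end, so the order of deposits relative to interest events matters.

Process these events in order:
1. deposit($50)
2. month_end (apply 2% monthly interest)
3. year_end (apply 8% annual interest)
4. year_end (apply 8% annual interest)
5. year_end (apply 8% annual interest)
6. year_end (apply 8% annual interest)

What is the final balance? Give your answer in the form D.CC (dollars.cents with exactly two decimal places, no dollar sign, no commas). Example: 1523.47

After 1 (deposit($50)): balance=$1050.00 total_interest=$0.00
After 2 (month_end (apply 2% monthly interest)): balance=$1071.00 total_interest=$21.00
After 3 (year_end (apply 8% annual interest)): balance=$1156.68 total_interest=$106.68
After 4 (year_end (apply 8% annual interest)): balance=$1249.21 total_interest=$199.21
After 5 (year_end (apply 8% annual interest)): balance=$1349.14 total_interest=$299.14
After 6 (year_end (apply 8% annual interest)): balance=$1457.07 total_interest=$407.07

Answer: 1457.07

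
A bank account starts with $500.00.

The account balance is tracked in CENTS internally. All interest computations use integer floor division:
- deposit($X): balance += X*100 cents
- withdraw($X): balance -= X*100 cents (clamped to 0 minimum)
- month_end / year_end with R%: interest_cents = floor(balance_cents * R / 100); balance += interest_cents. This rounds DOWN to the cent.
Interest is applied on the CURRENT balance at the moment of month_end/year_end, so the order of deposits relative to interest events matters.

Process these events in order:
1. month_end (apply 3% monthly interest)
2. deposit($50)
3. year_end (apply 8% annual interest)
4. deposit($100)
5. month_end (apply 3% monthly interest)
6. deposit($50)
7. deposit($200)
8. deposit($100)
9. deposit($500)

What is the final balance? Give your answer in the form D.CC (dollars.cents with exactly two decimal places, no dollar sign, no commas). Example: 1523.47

After 1 (month_end (apply 3% monthly interest)): balance=$515.00 total_interest=$15.00
After 2 (deposit($50)): balance=$565.00 total_interest=$15.00
After 3 (year_end (apply 8% annual interest)): balance=$610.20 total_interest=$60.20
After 4 (deposit($100)): balance=$710.20 total_interest=$60.20
After 5 (month_end (apply 3% monthly interest)): balance=$731.50 total_interest=$81.50
After 6 (deposit($50)): balance=$781.50 total_interest=$81.50
After 7 (deposit($200)): balance=$981.50 total_interest=$81.50
After 8 (deposit($100)): balance=$1081.50 total_interest=$81.50
After 9 (deposit($500)): balance=$1581.50 total_interest=$81.50

Answer: 1581.50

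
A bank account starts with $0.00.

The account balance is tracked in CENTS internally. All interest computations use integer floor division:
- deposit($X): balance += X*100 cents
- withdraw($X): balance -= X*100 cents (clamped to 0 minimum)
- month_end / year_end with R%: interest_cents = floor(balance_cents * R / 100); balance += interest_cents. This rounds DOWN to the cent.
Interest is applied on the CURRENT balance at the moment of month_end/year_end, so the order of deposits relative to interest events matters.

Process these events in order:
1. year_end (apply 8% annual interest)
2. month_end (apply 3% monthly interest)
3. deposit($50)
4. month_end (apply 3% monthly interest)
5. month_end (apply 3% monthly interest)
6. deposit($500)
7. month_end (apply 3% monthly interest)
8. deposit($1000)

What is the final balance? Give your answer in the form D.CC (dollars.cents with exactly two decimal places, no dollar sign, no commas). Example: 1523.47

After 1 (year_end (apply 8% annual interest)): balance=$0.00 total_interest=$0.00
After 2 (month_end (apply 3% monthly interest)): balance=$0.00 total_interest=$0.00
After 3 (deposit($50)): balance=$50.00 total_interest=$0.00
After 4 (month_end (apply 3% monthly interest)): balance=$51.50 total_interest=$1.50
After 5 (month_end (apply 3% monthly interest)): balance=$53.04 total_interest=$3.04
After 6 (deposit($500)): balance=$553.04 total_interest=$3.04
After 7 (month_end (apply 3% monthly interest)): balance=$569.63 total_interest=$19.63
After 8 (deposit($1000)): balance=$1569.63 total_interest=$19.63

Answer: 1569.63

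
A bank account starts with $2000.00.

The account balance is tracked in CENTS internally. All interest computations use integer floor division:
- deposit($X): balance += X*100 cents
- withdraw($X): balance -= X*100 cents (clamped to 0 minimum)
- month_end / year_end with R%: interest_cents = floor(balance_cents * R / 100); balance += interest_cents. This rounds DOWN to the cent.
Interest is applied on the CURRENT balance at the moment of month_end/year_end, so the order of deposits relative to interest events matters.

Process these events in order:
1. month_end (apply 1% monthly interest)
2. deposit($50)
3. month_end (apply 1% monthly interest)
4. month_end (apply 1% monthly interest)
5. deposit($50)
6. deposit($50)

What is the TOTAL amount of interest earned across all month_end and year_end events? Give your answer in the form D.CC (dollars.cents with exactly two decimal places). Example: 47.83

After 1 (month_end (apply 1% monthly interest)): balance=$2020.00 total_interest=$20.00
After 2 (deposit($50)): balance=$2070.00 total_interest=$20.00
After 3 (month_end (apply 1% monthly interest)): balance=$2090.70 total_interest=$40.70
After 4 (month_end (apply 1% monthly interest)): balance=$2111.60 total_interest=$61.60
After 5 (deposit($50)): balance=$2161.60 total_interest=$61.60
After 6 (deposit($50)): balance=$2211.60 total_interest=$61.60

Answer: 61.60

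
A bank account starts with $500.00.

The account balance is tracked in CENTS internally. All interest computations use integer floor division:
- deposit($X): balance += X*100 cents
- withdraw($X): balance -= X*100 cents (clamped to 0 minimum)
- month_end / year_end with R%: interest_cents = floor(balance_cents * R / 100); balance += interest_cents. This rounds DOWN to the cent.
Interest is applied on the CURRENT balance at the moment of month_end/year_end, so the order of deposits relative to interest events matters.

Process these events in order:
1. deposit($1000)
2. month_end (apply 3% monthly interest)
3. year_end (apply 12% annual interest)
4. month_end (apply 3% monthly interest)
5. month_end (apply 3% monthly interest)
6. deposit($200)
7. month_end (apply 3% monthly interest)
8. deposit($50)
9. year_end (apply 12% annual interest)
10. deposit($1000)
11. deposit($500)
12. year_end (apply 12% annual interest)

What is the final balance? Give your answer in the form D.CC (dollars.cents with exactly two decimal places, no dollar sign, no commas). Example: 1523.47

After 1 (deposit($1000)): balance=$1500.00 total_interest=$0.00
After 2 (month_end (apply 3% monthly interest)): balance=$1545.00 total_interest=$45.00
After 3 (year_end (apply 12% annual interest)): balance=$1730.40 total_interest=$230.40
After 4 (month_end (apply 3% monthly interest)): balance=$1782.31 total_interest=$282.31
After 5 (month_end (apply 3% monthly interest)): balance=$1835.77 total_interest=$335.77
After 6 (deposit($200)): balance=$2035.77 total_interest=$335.77
After 7 (month_end (apply 3% monthly interest)): balance=$2096.84 total_interest=$396.84
After 8 (deposit($50)): balance=$2146.84 total_interest=$396.84
After 9 (year_end (apply 12% annual interest)): balance=$2404.46 total_interest=$654.46
After 10 (deposit($1000)): balance=$3404.46 total_interest=$654.46
After 11 (deposit($500)): balance=$3904.46 total_interest=$654.46
After 12 (year_end (apply 12% annual interest)): balance=$4372.99 total_interest=$1122.99

Answer: 4372.99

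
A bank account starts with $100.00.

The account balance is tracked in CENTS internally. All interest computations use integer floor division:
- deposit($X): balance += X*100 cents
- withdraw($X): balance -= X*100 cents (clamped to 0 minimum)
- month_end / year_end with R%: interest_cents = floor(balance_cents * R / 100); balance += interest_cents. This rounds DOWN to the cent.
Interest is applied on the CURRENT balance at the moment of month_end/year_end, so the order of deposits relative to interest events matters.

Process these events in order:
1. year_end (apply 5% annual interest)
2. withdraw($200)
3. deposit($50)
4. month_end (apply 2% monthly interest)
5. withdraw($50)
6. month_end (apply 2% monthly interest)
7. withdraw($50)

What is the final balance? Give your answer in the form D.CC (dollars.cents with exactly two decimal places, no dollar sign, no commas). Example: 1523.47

Answer: 0.00

Derivation:
After 1 (year_end (apply 5% annual interest)): balance=$105.00 total_interest=$5.00
After 2 (withdraw($200)): balance=$0.00 total_interest=$5.00
After 3 (deposit($50)): balance=$50.00 total_interest=$5.00
After 4 (month_end (apply 2% monthly interest)): balance=$51.00 total_interest=$6.00
After 5 (withdraw($50)): balance=$1.00 total_interest=$6.00
After 6 (month_end (apply 2% monthly interest)): balance=$1.02 total_interest=$6.02
After 7 (withdraw($50)): balance=$0.00 total_interest=$6.02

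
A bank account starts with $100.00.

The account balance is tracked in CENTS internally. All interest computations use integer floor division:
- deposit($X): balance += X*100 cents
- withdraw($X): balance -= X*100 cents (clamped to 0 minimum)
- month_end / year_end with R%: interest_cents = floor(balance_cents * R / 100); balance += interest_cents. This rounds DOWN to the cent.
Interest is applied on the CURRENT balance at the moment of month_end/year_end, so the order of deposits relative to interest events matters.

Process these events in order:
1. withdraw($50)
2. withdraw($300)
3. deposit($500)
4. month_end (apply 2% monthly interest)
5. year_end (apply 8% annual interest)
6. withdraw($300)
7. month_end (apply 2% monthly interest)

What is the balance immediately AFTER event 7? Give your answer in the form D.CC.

After 1 (withdraw($50)): balance=$50.00 total_interest=$0.00
After 2 (withdraw($300)): balance=$0.00 total_interest=$0.00
After 3 (deposit($500)): balance=$500.00 total_interest=$0.00
After 4 (month_end (apply 2% monthly interest)): balance=$510.00 total_interest=$10.00
After 5 (year_end (apply 8% annual interest)): balance=$550.80 total_interest=$50.80
After 6 (withdraw($300)): balance=$250.80 total_interest=$50.80
After 7 (month_end (apply 2% monthly interest)): balance=$255.81 total_interest=$55.81

Answer: 255.81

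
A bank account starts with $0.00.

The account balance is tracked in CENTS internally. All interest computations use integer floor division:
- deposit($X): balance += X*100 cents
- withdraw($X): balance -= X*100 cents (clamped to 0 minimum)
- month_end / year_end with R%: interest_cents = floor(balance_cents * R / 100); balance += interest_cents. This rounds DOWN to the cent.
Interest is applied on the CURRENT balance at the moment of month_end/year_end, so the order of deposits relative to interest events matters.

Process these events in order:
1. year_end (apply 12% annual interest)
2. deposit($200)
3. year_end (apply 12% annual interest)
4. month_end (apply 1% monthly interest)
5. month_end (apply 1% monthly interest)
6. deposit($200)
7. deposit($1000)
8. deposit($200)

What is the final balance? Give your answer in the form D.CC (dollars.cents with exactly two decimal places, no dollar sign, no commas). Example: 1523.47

Answer: 1628.50

Derivation:
After 1 (year_end (apply 12% annual interest)): balance=$0.00 total_interest=$0.00
After 2 (deposit($200)): balance=$200.00 total_interest=$0.00
After 3 (year_end (apply 12% annual interest)): balance=$224.00 total_interest=$24.00
After 4 (month_end (apply 1% monthly interest)): balance=$226.24 total_interest=$26.24
After 5 (month_end (apply 1% monthly interest)): balance=$228.50 total_interest=$28.50
After 6 (deposit($200)): balance=$428.50 total_interest=$28.50
After 7 (deposit($1000)): balance=$1428.50 total_interest=$28.50
After 8 (deposit($200)): balance=$1628.50 total_interest=$28.50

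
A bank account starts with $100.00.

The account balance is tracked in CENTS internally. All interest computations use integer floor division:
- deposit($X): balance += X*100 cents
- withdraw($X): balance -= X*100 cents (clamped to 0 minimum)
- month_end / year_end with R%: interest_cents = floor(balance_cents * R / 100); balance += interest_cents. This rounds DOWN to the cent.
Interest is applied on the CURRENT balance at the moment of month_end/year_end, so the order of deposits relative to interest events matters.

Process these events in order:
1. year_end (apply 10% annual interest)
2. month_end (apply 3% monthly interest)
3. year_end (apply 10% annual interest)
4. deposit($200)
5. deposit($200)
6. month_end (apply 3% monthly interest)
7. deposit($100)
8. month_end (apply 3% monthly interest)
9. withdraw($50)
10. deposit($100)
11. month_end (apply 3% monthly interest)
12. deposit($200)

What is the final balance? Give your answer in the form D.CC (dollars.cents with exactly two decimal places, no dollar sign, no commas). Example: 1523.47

After 1 (year_end (apply 10% annual interest)): balance=$110.00 total_interest=$10.00
After 2 (month_end (apply 3% monthly interest)): balance=$113.30 total_interest=$13.30
After 3 (year_end (apply 10% annual interest)): balance=$124.63 total_interest=$24.63
After 4 (deposit($200)): balance=$324.63 total_interest=$24.63
After 5 (deposit($200)): balance=$524.63 total_interest=$24.63
After 6 (month_end (apply 3% monthly interest)): balance=$540.36 total_interest=$40.36
After 7 (deposit($100)): balance=$640.36 total_interest=$40.36
After 8 (month_end (apply 3% monthly interest)): balance=$659.57 total_interest=$59.57
After 9 (withdraw($50)): balance=$609.57 total_interest=$59.57
After 10 (deposit($100)): balance=$709.57 total_interest=$59.57
After 11 (month_end (apply 3% monthly interest)): balance=$730.85 total_interest=$80.85
After 12 (deposit($200)): balance=$930.85 total_interest=$80.85

Answer: 930.85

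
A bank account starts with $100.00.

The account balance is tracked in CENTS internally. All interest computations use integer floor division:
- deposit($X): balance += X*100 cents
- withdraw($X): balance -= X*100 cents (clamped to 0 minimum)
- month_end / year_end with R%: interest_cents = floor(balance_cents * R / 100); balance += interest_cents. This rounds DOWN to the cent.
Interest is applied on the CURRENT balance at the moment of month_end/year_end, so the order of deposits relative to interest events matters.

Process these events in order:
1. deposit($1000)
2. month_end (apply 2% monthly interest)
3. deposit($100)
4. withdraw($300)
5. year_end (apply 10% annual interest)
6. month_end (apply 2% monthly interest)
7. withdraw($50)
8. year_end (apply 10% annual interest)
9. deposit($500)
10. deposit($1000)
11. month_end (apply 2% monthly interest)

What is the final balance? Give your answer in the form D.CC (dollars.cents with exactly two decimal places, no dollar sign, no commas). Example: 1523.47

After 1 (deposit($1000)): balance=$1100.00 total_interest=$0.00
After 2 (month_end (apply 2% monthly interest)): balance=$1122.00 total_interest=$22.00
After 3 (deposit($100)): balance=$1222.00 total_interest=$22.00
After 4 (withdraw($300)): balance=$922.00 total_interest=$22.00
After 5 (year_end (apply 10% annual interest)): balance=$1014.20 total_interest=$114.20
After 6 (month_end (apply 2% monthly interest)): balance=$1034.48 total_interest=$134.48
After 7 (withdraw($50)): balance=$984.48 total_interest=$134.48
After 8 (year_end (apply 10% annual interest)): balance=$1082.92 total_interest=$232.92
After 9 (deposit($500)): balance=$1582.92 total_interest=$232.92
After 10 (deposit($1000)): balance=$2582.92 total_interest=$232.92
After 11 (month_end (apply 2% monthly interest)): balance=$2634.57 total_interest=$284.57

Answer: 2634.57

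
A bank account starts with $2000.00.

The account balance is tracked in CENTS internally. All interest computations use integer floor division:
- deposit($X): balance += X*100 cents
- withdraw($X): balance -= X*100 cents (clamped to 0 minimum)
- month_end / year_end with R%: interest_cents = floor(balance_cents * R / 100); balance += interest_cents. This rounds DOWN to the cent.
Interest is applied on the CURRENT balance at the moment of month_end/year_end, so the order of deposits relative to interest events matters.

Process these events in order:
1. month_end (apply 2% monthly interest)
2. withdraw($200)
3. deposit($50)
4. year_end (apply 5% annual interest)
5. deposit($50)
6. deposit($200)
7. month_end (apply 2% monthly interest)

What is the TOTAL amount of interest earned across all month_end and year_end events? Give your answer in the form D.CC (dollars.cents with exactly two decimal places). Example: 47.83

Answer: 179.19

Derivation:
After 1 (month_end (apply 2% monthly interest)): balance=$2040.00 total_interest=$40.00
After 2 (withdraw($200)): balance=$1840.00 total_interest=$40.00
After 3 (deposit($50)): balance=$1890.00 total_interest=$40.00
After 4 (year_end (apply 5% annual interest)): balance=$1984.50 total_interest=$134.50
After 5 (deposit($50)): balance=$2034.50 total_interest=$134.50
After 6 (deposit($200)): balance=$2234.50 total_interest=$134.50
After 7 (month_end (apply 2% monthly interest)): balance=$2279.19 total_interest=$179.19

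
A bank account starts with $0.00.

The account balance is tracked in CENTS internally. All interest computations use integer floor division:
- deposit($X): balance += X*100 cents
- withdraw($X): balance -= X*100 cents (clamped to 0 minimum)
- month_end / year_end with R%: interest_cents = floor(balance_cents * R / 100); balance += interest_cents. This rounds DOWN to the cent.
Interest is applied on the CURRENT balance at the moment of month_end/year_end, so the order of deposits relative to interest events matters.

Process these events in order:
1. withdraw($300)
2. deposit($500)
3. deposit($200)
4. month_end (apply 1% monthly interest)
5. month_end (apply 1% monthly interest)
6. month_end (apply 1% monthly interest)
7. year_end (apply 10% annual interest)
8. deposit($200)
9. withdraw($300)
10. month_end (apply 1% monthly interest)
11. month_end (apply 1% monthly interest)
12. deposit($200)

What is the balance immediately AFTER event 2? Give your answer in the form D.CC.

After 1 (withdraw($300)): balance=$0.00 total_interest=$0.00
After 2 (deposit($500)): balance=$500.00 total_interest=$0.00

Answer: 500.00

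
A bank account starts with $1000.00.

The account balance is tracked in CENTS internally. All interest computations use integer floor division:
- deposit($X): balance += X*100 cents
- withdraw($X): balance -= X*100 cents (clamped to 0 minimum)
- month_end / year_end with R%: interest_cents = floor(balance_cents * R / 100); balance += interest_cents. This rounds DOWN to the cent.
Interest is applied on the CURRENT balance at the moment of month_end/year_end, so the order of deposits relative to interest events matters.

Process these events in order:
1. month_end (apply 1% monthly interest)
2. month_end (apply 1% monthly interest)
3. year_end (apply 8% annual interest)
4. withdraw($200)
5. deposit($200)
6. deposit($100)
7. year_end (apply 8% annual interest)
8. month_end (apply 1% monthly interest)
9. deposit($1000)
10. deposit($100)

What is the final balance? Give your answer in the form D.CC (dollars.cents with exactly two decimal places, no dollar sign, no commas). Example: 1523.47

Answer: 2410.80

Derivation:
After 1 (month_end (apply 1% monthly interest)): balance=$1010.00 total_interest=$10.00
After 2 (month_end (apply 1% monthly interest)): balance=$1020.10 total_interest=$20.10
After 3 (year_end (apply 8% annual interest)): balance=$1101.70 total_interest=$101.70
After 4 (withdraw($200)): balance=$901.70 total_interest=$101.70
After 5 (deposit($200)): balance=$1101.70 total_interest=$101.70
After 6 (deposit($100)): balance=$1201.70 total_interest=$101.70
After 7 (year_end (apply 8% annual interest)): balance=$1297.83 total_interest=$197.83
After 8 (month_end (apply 1% monthly interest)): balance=$1310.80 total_interest=$210.80
After 9 (deposit($1000)): balance=$2310.80 total_interest=$210.80
After 10 (deposit($100)): balance=$2410.80 total_interest=$210.80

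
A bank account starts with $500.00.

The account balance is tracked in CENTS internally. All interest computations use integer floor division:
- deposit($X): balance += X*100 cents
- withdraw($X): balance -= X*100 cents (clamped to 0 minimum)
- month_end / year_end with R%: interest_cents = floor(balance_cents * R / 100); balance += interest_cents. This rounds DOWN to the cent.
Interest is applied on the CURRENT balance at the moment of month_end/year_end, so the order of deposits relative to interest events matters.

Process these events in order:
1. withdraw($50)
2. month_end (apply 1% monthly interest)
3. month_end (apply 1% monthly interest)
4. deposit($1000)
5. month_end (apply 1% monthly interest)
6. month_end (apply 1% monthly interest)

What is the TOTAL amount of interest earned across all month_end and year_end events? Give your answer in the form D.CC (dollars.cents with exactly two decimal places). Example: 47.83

After 1 (withdraw($50)): balance=$450.00 total_interest=$0.00
After 2 (month_end (apply 1% monthly interest)): balance=$454.50 total_interest=$4.50
After 3 (month_end (apply 1% monthly interest)): balance=$459.04 total_interest=$9.04
After 4 (deposit($1000)): balance=$1459.04 total_interest=$9.04
After 5 (month_end (apply 1% monthly interest)): balance=$1473.63 total_interest=$23.63
After 6 (month_end (apply 1% monthly interest)): balance=$1488.36 total_interest=$38.36

Answer: 38.36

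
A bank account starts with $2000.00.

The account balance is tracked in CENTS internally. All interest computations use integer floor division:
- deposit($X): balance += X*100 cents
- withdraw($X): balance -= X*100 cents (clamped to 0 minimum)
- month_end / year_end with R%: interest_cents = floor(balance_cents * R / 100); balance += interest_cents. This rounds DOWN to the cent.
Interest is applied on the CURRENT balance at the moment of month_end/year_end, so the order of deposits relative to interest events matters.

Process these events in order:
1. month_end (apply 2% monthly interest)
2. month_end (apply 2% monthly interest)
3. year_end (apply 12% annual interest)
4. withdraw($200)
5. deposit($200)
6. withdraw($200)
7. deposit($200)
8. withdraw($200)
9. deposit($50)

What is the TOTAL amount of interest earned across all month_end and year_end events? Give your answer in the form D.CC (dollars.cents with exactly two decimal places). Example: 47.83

Answer: 330.49

Derivation:
After 1 (month_end (apply 2% monthly interest)): balance=$2040.00 total_interest=$40.00
After 2 (month_end (apply 2% monthly interest)): balance=$2080.80 total_interest=$80.80
After 3 (year_end (apply 12% annual interest)): balance=$2330.49 total_interest=$330.49
After 4 (withdraw($200)): balance=$2130.49 total_interest=$330.49
After 5 (deposit($200)): balance=$2330.49 total_interest=$330.49
After 6 (withdraw($200)): balance=$2130.49 total_interest=$330.49
After 7 (deposit($200)): balance=$2330.49 total_interest=$330.49
After 8 (withdraw($200)): balance=$2130.49 total_interest=$330.49
After 9 (deposit($50)): balance=$2180.49 total_interest=$330.49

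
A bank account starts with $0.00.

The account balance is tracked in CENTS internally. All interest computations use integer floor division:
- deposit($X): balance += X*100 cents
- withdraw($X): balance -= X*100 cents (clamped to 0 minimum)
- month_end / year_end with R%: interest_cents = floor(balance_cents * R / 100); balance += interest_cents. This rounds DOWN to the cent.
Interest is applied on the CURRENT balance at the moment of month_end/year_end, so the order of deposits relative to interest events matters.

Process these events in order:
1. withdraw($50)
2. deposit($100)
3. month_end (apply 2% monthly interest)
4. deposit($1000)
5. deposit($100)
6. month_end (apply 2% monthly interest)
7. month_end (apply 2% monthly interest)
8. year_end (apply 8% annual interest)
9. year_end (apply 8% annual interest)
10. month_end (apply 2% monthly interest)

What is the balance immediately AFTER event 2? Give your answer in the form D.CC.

Answer: 100.00

Derivation:
After 1 (withdraw($50)): balance=$0.00 total_interest=$0.00
After 2 (deposit($100)): balance=$100.00 total_interest=$0.00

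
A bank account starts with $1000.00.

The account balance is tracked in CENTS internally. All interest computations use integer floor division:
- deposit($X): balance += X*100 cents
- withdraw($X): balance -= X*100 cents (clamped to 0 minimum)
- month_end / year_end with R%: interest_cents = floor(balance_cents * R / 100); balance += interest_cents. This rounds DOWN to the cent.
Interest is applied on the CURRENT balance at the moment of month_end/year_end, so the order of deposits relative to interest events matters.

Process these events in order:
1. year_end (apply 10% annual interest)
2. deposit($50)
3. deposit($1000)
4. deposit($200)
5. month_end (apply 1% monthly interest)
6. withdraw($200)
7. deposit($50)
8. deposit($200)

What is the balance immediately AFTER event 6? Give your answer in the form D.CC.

After 1 (year_end (apply 10% annual interest)): balance=$1100.00 total_interest=$100.00
After 2 (deposit($50)): balance=$1150.00 total_interest=$100.00
After 3 (deposit($1000)): balance=$2150.00 total_interest=$100.00
After 4 (deposit($200)): balance=$2350.00 total_interest=$100.00
After 5 (month_end (apply 1% monthly interest)): balance=$2373.50 total_interest=$123.50
After 6 (withdraw($200)): balance=$2173.50 total_interest=$123.50

Answer: 2173.50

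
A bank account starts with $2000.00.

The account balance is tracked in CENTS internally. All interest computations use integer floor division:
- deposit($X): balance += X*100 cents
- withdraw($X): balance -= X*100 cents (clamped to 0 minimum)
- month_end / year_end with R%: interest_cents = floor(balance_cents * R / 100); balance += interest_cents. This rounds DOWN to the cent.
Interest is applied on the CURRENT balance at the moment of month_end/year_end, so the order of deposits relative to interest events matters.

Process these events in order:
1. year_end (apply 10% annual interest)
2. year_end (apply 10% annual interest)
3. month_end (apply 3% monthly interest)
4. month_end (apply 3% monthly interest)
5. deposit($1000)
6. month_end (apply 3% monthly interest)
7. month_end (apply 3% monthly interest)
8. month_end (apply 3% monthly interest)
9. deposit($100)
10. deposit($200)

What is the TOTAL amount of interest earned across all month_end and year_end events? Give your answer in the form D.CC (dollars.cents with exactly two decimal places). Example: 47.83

Answer: 898.15

Derivation:
After 1 (year_end (apply 10% annual interest)): balance=$2200.00 total_interest=$200.00
After 2 (year_end (apply 10% annual interest)): balance=$2420.00 total_interest=$420.00
After 3 (month_end (apply 3% monthly interest)): balance=$2492.60 total_interest=$492.60
After 4 (month_end (apply 3% monthly interest)): balance=$2567.37 total_interest=$567.37
After 5 (deposit($1000)): balance=$3567.37 total_interest=$567.37
After 6 (month_end (apply 3% monthly interest)): balance=$3674.39 total_interest=$674.39
After 7 (month_end (apply 3% monthly interest)): balance=$3784.62 total_interest=$784.62
After 8 (month_end (apply 3% monthly interest)): balance=$3898.15 total_interest=$898.15
After 9 (deposit($100)): balance=$3998.15 total_interest=$898.15
After 10 (deposit($200)): balance=$4198.15 total_interest=$898.15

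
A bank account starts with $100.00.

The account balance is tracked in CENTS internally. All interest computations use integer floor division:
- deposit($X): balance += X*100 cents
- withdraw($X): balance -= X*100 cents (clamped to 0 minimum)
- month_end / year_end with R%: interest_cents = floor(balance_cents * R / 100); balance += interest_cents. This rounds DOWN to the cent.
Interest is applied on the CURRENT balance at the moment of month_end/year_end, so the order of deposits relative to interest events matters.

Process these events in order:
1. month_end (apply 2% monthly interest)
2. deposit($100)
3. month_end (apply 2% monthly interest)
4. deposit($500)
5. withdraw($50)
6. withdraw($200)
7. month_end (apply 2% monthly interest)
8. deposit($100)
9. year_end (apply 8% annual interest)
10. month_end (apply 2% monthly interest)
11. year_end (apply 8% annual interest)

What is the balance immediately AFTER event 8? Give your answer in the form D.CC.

Answer: 565.16

Derivation:
After 1 (month_end (apply 2% monthly interest)): balance=$102.00 total_interest=$2.00
After 2 (deposit($100)): balance=$202.00 total_interest=$2.00
After 3 (month_end (apply 2% monthly interest)): balance=$206.04 total_interest=$6.04
After 4 (deposit($500)): balance=$706.04 total_interest=$6.04
After 5 (withdraw($50)): balance=$656.04 total_interest=$6.04
After 6 (withdraw($200)): balance=$456.04 total_interest=$6.04
After 7 (month_end (apply 2% monthly interest)): balance=$465.16 total_interest=$15.16
After 8 (deposit($100)): balance=$565.16 total_interest=$15.16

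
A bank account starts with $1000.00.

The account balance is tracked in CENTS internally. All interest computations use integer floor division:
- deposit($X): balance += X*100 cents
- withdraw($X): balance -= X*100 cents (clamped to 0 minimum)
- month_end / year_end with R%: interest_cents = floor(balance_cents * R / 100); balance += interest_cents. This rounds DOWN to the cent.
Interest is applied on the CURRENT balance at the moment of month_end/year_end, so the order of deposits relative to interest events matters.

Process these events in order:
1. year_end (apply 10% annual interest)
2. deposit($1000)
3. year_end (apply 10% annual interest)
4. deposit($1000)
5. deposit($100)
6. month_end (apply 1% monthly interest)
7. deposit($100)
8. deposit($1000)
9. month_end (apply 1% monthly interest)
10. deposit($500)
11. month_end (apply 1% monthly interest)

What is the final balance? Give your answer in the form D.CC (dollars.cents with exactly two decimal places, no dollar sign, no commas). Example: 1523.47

After 1 (year_end (apply 10% annual interest)): balance=$1100.00 total_interest=$100.00
After 2 (deposit($1000)): balance=$2100.00 total_interest=$100.00
After 3 (year_end (apply 10% annual interest)): balance=$2310.00 total_interest=$310.00
After 4 (deposit($1000)): balance=$3310.00 total_interest=$310.00
After 5 (deposit($100)): balance=$3410.00 total_interest=$310.00
After 6 (month_end (apply 1% monthly interest)): balance=$3444.10 total_interest=$344.10
After 7 (deposit($100)): balance=$3544.10 total_interest=$344.10
After 8 (deposit($1000)): balance=$4544.10 total_interest=$344.10
After 9 (month_end (apply 1% monthly interest)): balance=$4589.54 total_interest=$389.54
After 10 (deposit($500)): balance=$5089.54 total_interest=$389.54
After 11 (month_end (apply 1% monthly interest)): balance=$5140.43 total_interest=$440.43

Answer: 5140.43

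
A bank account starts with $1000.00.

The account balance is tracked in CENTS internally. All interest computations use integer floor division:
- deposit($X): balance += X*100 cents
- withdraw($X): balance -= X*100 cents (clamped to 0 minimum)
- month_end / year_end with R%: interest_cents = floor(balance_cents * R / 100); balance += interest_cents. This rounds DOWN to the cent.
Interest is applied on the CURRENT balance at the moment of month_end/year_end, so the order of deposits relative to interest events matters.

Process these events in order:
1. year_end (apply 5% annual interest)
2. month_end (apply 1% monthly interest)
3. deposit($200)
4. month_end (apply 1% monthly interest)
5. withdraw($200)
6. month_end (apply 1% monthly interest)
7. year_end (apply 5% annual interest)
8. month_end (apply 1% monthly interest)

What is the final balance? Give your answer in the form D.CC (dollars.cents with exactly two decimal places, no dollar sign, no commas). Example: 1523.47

After 1 (year_end (apply 5% annual interest)): balance=$1050.00 total_interest=$50.00
After 2 (month_end (apply 1% monthly interest)): balance=$1060.50 total_interest=$60.50
After 3 (deposit($200)): balance=$1260.50 total_interest=$60.50
After 4 (month_end (apply 1% monthly interest)): balance=$1273.10 total_interest=$73.10
After 5 (withdraw($200)): balance=$1073.10 total_interest=$73.10
After 6 (month_end (apply 1% monthly interest)): balance=$1083.83 total_interest=$83.83
After 7 (year_end (apply 5% annual interest)): balance=$1138.02 total_interest=$138.02
After 8 (month_end (apply 1% monthly interest)): balance=$1149.40 total_interest=$149.40

Answer: 1149.40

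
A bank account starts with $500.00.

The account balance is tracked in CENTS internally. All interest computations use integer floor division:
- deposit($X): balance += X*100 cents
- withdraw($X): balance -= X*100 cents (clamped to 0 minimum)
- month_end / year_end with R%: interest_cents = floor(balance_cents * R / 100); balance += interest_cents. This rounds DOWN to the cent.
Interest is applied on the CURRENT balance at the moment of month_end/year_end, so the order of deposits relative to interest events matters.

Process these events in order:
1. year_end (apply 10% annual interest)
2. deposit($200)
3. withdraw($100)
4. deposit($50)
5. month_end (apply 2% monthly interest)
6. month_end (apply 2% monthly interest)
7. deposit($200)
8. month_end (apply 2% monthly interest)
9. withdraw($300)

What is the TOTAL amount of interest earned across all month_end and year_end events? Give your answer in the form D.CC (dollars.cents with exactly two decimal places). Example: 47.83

Answer: 96.84

Derivation:
After 1 (year_end (apply 10% annual interest)): balance=$550.00 total_interest=$50.00
After 2 (deposit($200)): balance=$750.00 total_interest=$50.00
After 3 (withdraw($100)): balance=$650.00 total_interest=$50.00
After 4 (deposit($50)): balance=$700.00 total_interest=$50.00
After 5 (month_end (apply 2% monthly interest)): balance=$714.00 total_interest=$64.00
After 6 (month_end (apply 2% monthly interest)): balance=$728.28 total_interest=$78.28
After 7 (deposit($200)): balance=$928.28 total_interest=$78.28
After 8 (month_end (apply 2% monthly interest)): balance=$946.84 total_interest=$96.84
After 9 (withdraw($300)): balance=$646.84 total_interest=$96.84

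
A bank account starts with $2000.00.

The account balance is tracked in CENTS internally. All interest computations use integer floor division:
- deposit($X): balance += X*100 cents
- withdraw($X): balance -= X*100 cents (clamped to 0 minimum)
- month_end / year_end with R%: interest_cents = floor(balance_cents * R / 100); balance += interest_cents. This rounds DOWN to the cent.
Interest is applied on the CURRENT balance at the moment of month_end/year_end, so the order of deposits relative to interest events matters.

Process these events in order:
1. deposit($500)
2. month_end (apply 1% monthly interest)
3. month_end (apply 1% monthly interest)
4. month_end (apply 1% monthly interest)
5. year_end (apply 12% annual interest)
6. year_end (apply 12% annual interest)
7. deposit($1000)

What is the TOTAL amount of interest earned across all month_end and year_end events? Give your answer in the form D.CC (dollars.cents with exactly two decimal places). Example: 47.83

Answer: 731.02

Derivation:
After 1 (deposit($500)): balance=$2500.00 total_interest=$0.00
After 2 (month_end (apply 1% monthly interest)): balance=$2525.00 total_interest=$25.00
After 3 (month_end (apply 1% monthly interest)): balance=$2550.25 total_interest=$50.25
After 4 (month_end (apply 1% monthly interest)): balance=$2575.75 total_interest=$75.75
After 5 (year_end (apply 12% annual interest)): balance=$2884.84 total_interest=$384.84
After 6 (year_end (apply 12% annual interest)): balance=$3231.02 total_interest=$731.02
After 7 (deposit($1000)): balance=$4231.02 total_interest=$731.02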